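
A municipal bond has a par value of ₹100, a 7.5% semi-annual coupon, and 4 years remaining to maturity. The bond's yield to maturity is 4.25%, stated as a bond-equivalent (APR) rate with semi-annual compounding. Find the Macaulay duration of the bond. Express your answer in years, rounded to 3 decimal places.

Periodic yield y = 0.02125. Discount each cash flow and weight by its period:
  t   CF        PV=CF/(1+0.02125)^t    t·PV
  1         3.75         3.6720         3.6720
  2         3.75         3.5956         7.1911
  3         3.75         3.5207        10.5622
  4         3.75         3.4475        13.7900
  5         3.75         3.3758        16.8788
  6         3.75         3.3055        19.8331
  7         3.75         3.2367        22.6571
  8       103.75        87.6863       701.4901
  Σ                    111.8400       796.0744
Price P = Σ PV = 111.8400.
Macaulay duration = Σ(t·PV) / P = 796.0744 / 111.8400 = 7.11797 half-year periods.
In years: 7.11797 / 2 = 3.55899 years.

3.559 years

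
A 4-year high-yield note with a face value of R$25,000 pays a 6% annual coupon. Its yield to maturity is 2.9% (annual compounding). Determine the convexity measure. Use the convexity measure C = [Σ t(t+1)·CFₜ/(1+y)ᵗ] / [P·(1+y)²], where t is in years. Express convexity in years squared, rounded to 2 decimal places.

With y = 0.029:
  t   CF        PV=CF/(1+0.029)^t    t·PV        t(t+1)·PV
  1     1,500.00     1,457.7259     1,457.7259       2,915.4519
  2     1,500.00     1,416.6433     2,833.2866       8,499.8598
  3     1,500.00     1,376.7185     4,130.1554      16,520.6215
  4    26,500.00    23,636.5657    94,546.2627     472,731.3133
  Σ                 27,887.6534   102,967.4306     500,667.2464
P = 27,887.6534.
Convexity = Σ t(t+1)·PV / [P·(1+y)²] = 500,667.2464 / (27,887.6534 × 1.058841) = 16.95534.

16.96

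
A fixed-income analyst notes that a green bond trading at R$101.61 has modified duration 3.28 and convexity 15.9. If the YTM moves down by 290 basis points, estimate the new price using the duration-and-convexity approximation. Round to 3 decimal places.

Duration effect: -D_mod·Δy = -3.28 × (-0.029) = +0.095120
Convexity effect: ½·C·(Δy)² = 0.5 × 15.9 × (-0.029)² = +0.00668595
ΔP/P ≈ +0.095120 + 0.00668595 = +0.10180595
New price ≈ 101.61 × (1 + 0.10180595) = 111.9545025795.

R$111.955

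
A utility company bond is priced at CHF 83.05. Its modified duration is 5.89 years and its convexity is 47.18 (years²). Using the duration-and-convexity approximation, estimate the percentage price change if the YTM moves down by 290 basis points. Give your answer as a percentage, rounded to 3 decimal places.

Duration effect: -D_mod·Δy = -5.89 × (-0.029) = +0.170810
Convexity effect: ½·C·(Δy)² = 0.5 × 47.18 × (-0.029)² = +0.01983919
ΔP/P ≈ +0.170810 + 0.01983919 = +0.19064919
= +19.064919%.

+19.065%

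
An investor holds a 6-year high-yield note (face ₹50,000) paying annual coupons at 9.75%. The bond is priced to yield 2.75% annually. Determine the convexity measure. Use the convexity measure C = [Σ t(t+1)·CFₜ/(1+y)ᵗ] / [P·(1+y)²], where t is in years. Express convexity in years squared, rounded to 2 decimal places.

With y = 0.0275:
  t   CF        PV=CF/(1+0.0275)^t    t·PV        t(t+1)·PV
  1     4,875.00     4,744.5255     4,744.5255       9,489.0511
  2     4,875.00     4,617.5431     9,235.0862      27,705.2587
  3     4,875.00     4,493.9592    13,481.8777      53,927.5108
  4     4,875.00     4,373.6830    17,494.7318      87,473.6590
  5     4,875.00     4,256.6257    21,283.1287     127,698.7723
  6    54,875.00    46,631.9471   279,791.6828   1,958,541.7796
  Σ                 69,118.2837   346,031.0328   2,264,836.0316
P = 69,118.2837.
Convexity = Σ t(t+1)·PV / [P·(1+y)²] = 2,264,836.0316 / (69,118.2837 × 1.055756) = 31.03703.

31.04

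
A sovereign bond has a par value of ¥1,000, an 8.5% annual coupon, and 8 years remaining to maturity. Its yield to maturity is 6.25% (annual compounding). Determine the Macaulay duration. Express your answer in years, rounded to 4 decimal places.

6.2475 years

Periodic yield y = 0.0625. Discount each cash flow and weight by its year:
  t   CF        PV=CF/(1+0.0625)^t    t·PV
  1        85.00        80.0000        80.0000
  2        85.00        75.2941       150.5882
  3        85.00        70.8651       212.5952
  4        85.00        66.6965       266.7861
  5        85.00        62.7732       313.8660
  6        85.00        59.0807       354.4839
  7        85.00        55.6053       389.2372
  8     1,085.00       668.0335     5,344.2678
  Σ                  1,138.3483     7,111.8245
Price P = Σ PV = 1,138.3483.
Macaulay duration = Σ(t·PV) / P = 7,111.8245 / 1,138.3483 = 6.24749 years.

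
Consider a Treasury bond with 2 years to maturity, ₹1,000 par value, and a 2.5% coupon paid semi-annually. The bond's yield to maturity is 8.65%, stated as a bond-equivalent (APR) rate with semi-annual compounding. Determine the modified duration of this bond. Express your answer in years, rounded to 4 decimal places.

Periodic yield y = 0.04325. First find Macaulay duration:
  t   CF        PV=CF/(1+0.04325)^t    t·PV
  1        12.50        11.9818        11.9818
  2        12.50        11.4851        22.9701
  3        12.50        11.0089        33.0268
  4     1,012.50       854.7546     3,419.0185
  Σ                    889.2304     3,486.9972
P = 889.2304; Macaulay duration = 3,486.9972 / 889.2304 = 3.92137 half-year periods = 1.96068 years.
Modified duration = D_Mac / (1 + y) = 1.96068 / 1.04325 = 1.87940 years.

1.8794 years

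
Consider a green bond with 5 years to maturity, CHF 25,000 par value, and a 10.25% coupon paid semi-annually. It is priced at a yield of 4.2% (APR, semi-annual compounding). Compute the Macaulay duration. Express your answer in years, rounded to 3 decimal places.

4.158 years

Periodic yield y = 0.021. Discount each cash flow and weight by its period:
  t   CF        PV=CF/(1+0.021)^t    t·PV
  1     1,281.25     1,254.8972     1,254.8972
  2     1,281.25     1,229.0863     2,458.1727
  3     1,281.25     1,203.8064     3,611.4192
  4     1,281.25     1,179.0464     4,716.1857
  5     1,281.25     1,154.7957     5,773.9786
  6     1,281.25     1,131.0438     6,786.2628
  7     1,281.25     1,107.7804     7,754.4629
  8     1,281.25     1,084.9955     8,679.9641
  9     1,281.25     1,062.6792     9,564.1132
  10   26,281.25    21,349.5437   213,495.4366
  Σ                 31,757.6747   264,094.8932
Price P = Σ PV = 31,757.6747.
Macaulay duration = Σ(t·PV) / P = 264,094.8932 / 31,757.6747 = 8.31594 half-year periods.
In years: 8.31594 / 2 = 4.15797 years.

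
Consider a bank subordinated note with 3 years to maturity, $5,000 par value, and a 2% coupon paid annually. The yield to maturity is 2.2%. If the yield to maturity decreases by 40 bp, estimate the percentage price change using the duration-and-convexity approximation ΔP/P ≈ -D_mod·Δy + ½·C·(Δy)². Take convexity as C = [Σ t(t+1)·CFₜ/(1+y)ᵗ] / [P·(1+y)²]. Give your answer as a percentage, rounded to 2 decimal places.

With y = 0.022:
  t   CF        PV=CF/(1+0.022)^t    t·PV        t(t+1)·PV
  1       100.00        97.8474        97.8474         195.6947
  2       100.00        95.7411       191.4821         574.4463
  3     5,100.00     4,777.6847    14,333.0542      57,332.2168
  Σ                  4,971.2731    14,622.3837      58,102.3579
P = 4,971.2731; D_Mac = 2.94138 yrs; D_mod = 2.87806 yrs; C = 11.18985.
Duration effect: -2.87806 × (-0.004) = +0.011512
Convexity effect: 0.5 × 11.18985 × (-0.004)² = +0.0000895
ΔP/P ≈ +0.011512 + 0.0000895 = +0.011602 = +1.1602%.

+1.16%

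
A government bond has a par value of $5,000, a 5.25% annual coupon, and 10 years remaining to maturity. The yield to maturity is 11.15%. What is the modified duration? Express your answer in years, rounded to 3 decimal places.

6.735 years

Periodic yield y = 0.1115. First find Macaulay duration:
  t   CF        PV=CF/(1+0.1115)^t    t·PV
  1       262.50       236.1673       236.1673
  2       262.50       212.4762       424.9525
  3       262.50       191.1617       573.4851
  4       262.50       171.9853       687.9414
  5       262.50       154.7327       773.6633
  6       262.50       139.2107       835.2640
  7       262.50       125.2458       876.7203
  8       262.50       112.6817       901.4540
  9       262.50       101.3781       912.4028
  10    5,262.50     1,828.5104    18,285.1042
  Σ                  3,273.5500    24,507.1549
P = 3,273.5500; Macaulay duration = 24,507.1549 / 3,273.5500 = 7.48642 years.
Modified duration = D_Mac / (1 + y) = 7.48642 / 1.1115 = 6.73542 years.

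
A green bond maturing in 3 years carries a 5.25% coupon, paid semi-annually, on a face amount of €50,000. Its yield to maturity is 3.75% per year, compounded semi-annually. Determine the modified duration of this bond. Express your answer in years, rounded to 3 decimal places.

2.767 years

Periodic yield y = 0.01875. First find Macaulay duration:
  t   CF        PV=CF/(1+0.01875)^t    t·PV
  1     1,312.50     1,288.3436     1,288.3436
  2     1,312.50     1,264.6317     2,529.2634
  3     1,312.50     1,241.3563     3,724.0689
  4     1,312.50     1,218.5092     4,874.0369
  5     1,312.50     1,196.0827     5,980.4134
  6    51,312.50    45,900.5029   275,403.0175
  Σ                 52,109.4264   293,799.1437
P = 52,109.4264; Macaulay duration = 293,799.1437 / 52,109.4264 = 5.63812 half-year periods = 2.81906 years.
Modified duration = D_Mac / (1 + y) = 2.81906 / 1.01875 = 2.76717 years.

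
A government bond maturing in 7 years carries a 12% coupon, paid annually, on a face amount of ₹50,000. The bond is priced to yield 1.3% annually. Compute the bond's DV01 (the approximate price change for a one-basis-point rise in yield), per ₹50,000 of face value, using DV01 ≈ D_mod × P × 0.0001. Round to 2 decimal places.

Periodic yield y = 0.013.
  t   CF        PV=CF/(1+0.013)^t    t·PV
  1     6,000.00     5,923.0010     5,923.0010
  2     6,000.00     5,846.9901    11,693.9802
  3     6,000.00     5,771.9547    17,315.8641
  4     6,000.00     5,697.8822    22,791.5289
  5     6,000.00     5,624.7604    28,123.8018
  6     6,000.00     5,552.5769    33,315.4611
  7    56,000.00    51,158.9838   358,112.8868
  Σ                 85,576.1491   477,276.5239
P = 85,576.1491; D_Mac = 5.57721 yrs; D_mod = 5.50564 yrs.
DV01 ≈ 5.50564 × 85,576.1491 × 0.0001 = 47.115155.

₹47.12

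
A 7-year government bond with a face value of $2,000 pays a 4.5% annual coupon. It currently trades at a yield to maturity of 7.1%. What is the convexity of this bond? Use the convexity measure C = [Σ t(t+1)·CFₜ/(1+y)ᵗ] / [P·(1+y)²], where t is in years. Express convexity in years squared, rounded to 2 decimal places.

With y = 0.071:
  t   CF        PV=CF/(1+0.071)^t    t·PV        t(t+1)·PV
  1        90.00        84.0336        84.0336         168.0672
  2        90.00        78.4628       156.9255         470.7765
  3        90.00        73.2612       219.7836         879.1345
  4        90.00        68.4045       273.6180       1,368.0899
  5        90.00        63.8697       319.3487       1,916.0922
  6        90.00        59.6356       357.8137       2,504.6957
  7     2,090.00     1,293.0639     9,051.4474      72,411.5789
  Σ                  1,720.7313    10,462.9705      79,718.4350
P = 1,720.7313.
Convexity = Σ t(t+1)·PV / [P·(1+y)²] = 79,718.4350 / (1,720.7313 × 1.147041) = 40.38934.

40.39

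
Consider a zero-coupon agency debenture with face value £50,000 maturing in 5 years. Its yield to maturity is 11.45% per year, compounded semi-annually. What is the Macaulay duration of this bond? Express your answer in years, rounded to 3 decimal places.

A zero-coupon bond has a single cash flow at maturity, so its Macaulay duration equals its maturity: 5 years.
(Equivalently: 10 semi-annual periods ÷ 2 = 5 years.)

5.000 years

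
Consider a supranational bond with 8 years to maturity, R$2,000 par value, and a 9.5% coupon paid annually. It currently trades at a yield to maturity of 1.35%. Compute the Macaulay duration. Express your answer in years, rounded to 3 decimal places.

Periodic yield y = 0.0135. Discount each cash flow and weight by its year:
  t   CF        PV=CF/(1+0.0135)^t    t·PV
  1       190.00       187.4692       187.4692
  2       190.00       184.9720       369.9441
  3       190.00       182.5082       547.5245
  4       190.00       180.0771       720.3086
  5       190.00       177.6785       888.3924
  6       190.00       175.3118     1,051.8706
  7       190.00       172.9766     1,210.8361
  8     2,190.00     1,967.2253    15,737.8020
  Σ                  3,228.2186    20,714.1476
Price P = Σ PV = 3,228.2186.
Macaulay duration = Σ(t·PV) / P = 20,714.1476 / 3,228.2186 = 6.41659 years.

6.417 years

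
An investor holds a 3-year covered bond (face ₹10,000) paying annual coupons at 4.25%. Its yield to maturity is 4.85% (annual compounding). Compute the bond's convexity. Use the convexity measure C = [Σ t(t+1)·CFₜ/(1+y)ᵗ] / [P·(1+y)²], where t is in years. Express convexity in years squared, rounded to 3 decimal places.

10.326

With y = 0.0485:
  t   CF        PV=CF/(1+0.0485)^t    t·PV        t(t+1)·PV
  1       425.00       405.3410       405.3410         810.6819
  2       425.00       386.5913       773.1826       2,319.5477
  3    10,425.00     9,044.2125    27,132.6376     108,530.5504
  Σ                  9,836.1448    28,311.1611     111,660.7800
P = 9,836.1448.
Convexity = Σ t(t+1)·PV / [P·(1+y)²] = 111,660.7800 / (9,836.1448 × 1.099352) = 10.32616.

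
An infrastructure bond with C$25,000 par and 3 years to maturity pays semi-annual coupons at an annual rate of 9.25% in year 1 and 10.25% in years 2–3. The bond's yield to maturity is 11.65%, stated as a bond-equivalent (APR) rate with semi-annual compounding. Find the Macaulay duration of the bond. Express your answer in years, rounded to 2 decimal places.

Periodic yield y = 0.05825. Discount each cash flow and weight by its period:
  t   CF        PV=CF/(1+0.05825)^t    t·PV
  1     1,156.25     1,092.6057     1,092.6057
  2     1,156.25     1,032.4647     2,064.9293
  3     1,281.25     1,081.1079     3,243.3237
  4     1,281.25     1,021.5997     4,086.3989
  5     1,281.25       965.3671     4,826.8355
  6    26,281.25    18,711.8339   112,271.0036
  Σ                 23,904.9791   127,585.0968
Price P = Σ PV = 23,904.9791.
Macaulay duration = Σ(t·PV) / P = 127,585.0968 / 23,904.9791 = 5.33718 half-year periods.
In years: 5.33718 / 2 = 2.66859 years.

2.67 years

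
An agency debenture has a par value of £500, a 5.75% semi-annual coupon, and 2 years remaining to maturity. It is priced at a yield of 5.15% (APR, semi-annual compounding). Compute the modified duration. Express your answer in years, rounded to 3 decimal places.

Periodic yield y = 0.02575. First find Macaulay duration:
  t   CF        PV=CF/(1+0.02575)^t    t·PV
  1       14.375        14.0141        14.0141
  2       14.375        13.6623        27.3247
  3       14.375        13.3194        39.9581
  4      514.375       464.6370     1,858.5478
  Σ                    505.6328     1,939.8447
P = 505.6328; Macaulay duration = 1,939.8447 / 505.6328 = 3.83647 half-year periods = 1.91823 years.
Modified duration = D_Mac / (1 + y) = 1.91823 / 1.02575 = 1.87008 years.

1.870 years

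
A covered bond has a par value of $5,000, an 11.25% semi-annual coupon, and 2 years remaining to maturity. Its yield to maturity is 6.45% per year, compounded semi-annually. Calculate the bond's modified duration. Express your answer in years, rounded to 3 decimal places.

1.795 years

Periodic yield y = 0.03225. First find Macaulay duration:
  t   CF        PV=CF/(1+0.03225)^t    t·PV
  1       281.25       272.4631       272.4631
  2       281.25       263.9507       527.9013
  3       281.25       255.7042       767.1126
  4     5,281.25     4,651.5443    18,606.1771
  Σ                  5,443.6622    20,173.6541
P = 5,443.6622; Macaulay duration = 20,173.6541 / 5,443.6622 = 3.70590 half-year periods = 1.85295 years.
Modified duration = D_Mac / (1 + y) = 1.85295 / 1.03225 = 1.79506 years.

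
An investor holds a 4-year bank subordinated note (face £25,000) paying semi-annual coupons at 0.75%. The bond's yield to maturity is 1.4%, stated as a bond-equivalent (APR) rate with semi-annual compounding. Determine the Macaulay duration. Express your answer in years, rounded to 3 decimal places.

Periodic yield y = 0.007. Discount each cash flow and weight by its period:
  t   CF        PV=CF/(1+0.007)^t    t·PV
  1        93.75        93.0983        93.0983
  2        93.75        92.4512       184.9023
  3        93.75        91.8085       275.4255
  4        93.75        91.1703       364.6812
  5        93.75        90.5365       452.6827
  6        93.75        89.9072       539.4432
  7        93.75        89.2822       624.9755
  8    25,093.75    23,731.7521   189,854.0166
  Σ                 24,370.0063   192,389.2253
Price P = Σ PV = 24,370.0063.
Macaulay duration = Σ(t·PV) / P = 192,389.2253 / 24,370.0063 = 7.89451 half-year periods.
In years: 7.89451 / 2 = 3.94725 years.

3.947 years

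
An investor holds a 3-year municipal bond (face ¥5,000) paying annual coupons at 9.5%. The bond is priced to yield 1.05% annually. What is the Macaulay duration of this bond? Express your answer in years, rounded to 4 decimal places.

Periodic yield y = 0.0105. Discount each cash flow and weight by its year:
  t   CF        PV=CF/(1+0.0105)^t    t·PV
  1       475.00       470.0643       470.0643
  2       475.00       465.1799       930.3599
  3     5,475.00     5,306.0968    15,918.2904
  Σ                  6,241.3411    17,318.7146
Price P = Σ PV = 6,241.3411.
Macaulay duration = Σ(t·PV) / P = 17,318.7146 / 6,241.3411 = 2.77484 years.

2.7748 years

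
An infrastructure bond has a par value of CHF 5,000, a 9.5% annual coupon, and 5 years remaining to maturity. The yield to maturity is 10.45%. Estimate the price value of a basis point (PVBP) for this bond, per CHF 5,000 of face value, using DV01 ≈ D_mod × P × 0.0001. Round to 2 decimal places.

CHF 1.83

Periodic yield y = 0.1045.
  t   CF        PV=CF/(1+0.1045)^t    t·PV
  1       475.00       430.0589       430.0589
  2       475.00       389.3697       778.7394
  3       475.00       352.5303     1,057.5909
  4       475.00       319.1764     1,276.7055
  5     5,475.00     3,330.8534    16,654.2671
  Σ                  4,821.9887    20,197.3618
P = 4,821.9887; D_Mac = 4.18860 yrs; D_mod = 3.79230 yrs.
DV01 ≈ 3.79230 × 4,821.9887 × 0.0001 = 1.828643.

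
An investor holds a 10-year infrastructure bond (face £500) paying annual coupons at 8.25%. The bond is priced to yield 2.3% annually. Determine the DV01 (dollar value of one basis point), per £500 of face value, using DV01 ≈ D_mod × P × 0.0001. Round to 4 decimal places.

Periodic yield y = 0.023.
  t   CF        PV=CF/(1+0.023)^t    t·PV
  1        41.25        40.3226        40.3226
  2        41.25        39.4160        78.8320
  3        41.25        38.5298       115.5895
  4        41.25        37.6636       150.6543
  5        41.25        36.8168       184.0839
  6        41.25        35.9890       215.9342
  7        41.25        35.1799       246.2593
  8        41.25        34.3889       275.1116
  9        41.25        33.6158       302.5421
  10      541.25       431.1631     4,311.6309
  Σ                    763.0855     5,920.9602
P = 763.0855; D_Mac = 7.75924 yrs; D_mod = 7.58479 yrs.
DV01 ≈ 7.58479 × 763.0855 × 0.0001 = 0.578784.

£0.5788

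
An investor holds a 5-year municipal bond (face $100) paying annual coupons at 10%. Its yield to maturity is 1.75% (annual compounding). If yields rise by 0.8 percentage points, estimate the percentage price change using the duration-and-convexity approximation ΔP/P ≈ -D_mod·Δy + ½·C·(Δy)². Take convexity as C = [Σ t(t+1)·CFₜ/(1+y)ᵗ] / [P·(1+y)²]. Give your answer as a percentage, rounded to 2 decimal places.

With y = 0.0175:
  t   CF        PV=CF/(1+0.0175)^t    t·PV        t(t+1)·PV
  1        10.00         9.8280         9.8280          19.6560
  2        10.00         9.6590        19.3180          57.9539
  3        10.00         9.4929        28.4786         113.9142
  4        10.00         9.3296        37.3183         186.5917
  5       110.00       100.8604       504.3019       3,025.8114
  Σ                    139.1698       599.2448       3,403.9272
P = 139.1698; D_Mac = 4.30585 yrs; D_mod = 4.23180 yrs; C = 23.62471.
Duration effect: -4.23180 × (+0.008) = -0.033854
Convexity effect: 0.5 × 23.62471 × (0.008)² = +0.0007560
ΔP/P ≈ -0.033854 + 0.0007560 = -0.033098 = -3.3098%.

-3.31%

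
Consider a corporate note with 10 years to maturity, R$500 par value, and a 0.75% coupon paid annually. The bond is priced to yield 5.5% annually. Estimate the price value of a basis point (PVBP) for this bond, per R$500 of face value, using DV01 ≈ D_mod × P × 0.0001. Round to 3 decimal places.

Periodic yield y = 0.055.
  t   CF        PV=CF/(1+0.055)^t    t·PV
  1         3.75         3.5545         3.5545
  2         3.75         3.3692         6.7384
  3         3.75         3.1936         9.5807
  4         3.75         3.0271        12.1083
  5         3.75         2.8693        14.3463
  6         3.75         2.7197        16.3180
  7         3.75         2.5779        18.0452
  8         3.75         2.4435        19.5480
  9         3.75         2.3161        20.8450
  10      503.75       294.9107     2,949.1065
  Σ                    320.9814     3,070.1908
P = 320.9814; D_Mac = 9.56501 yrs; D_mod = 9.06636 yrs.
DV01 ≈ 9.06636 × 320.9814 × 0.0001 = 0.291013.

R$0.291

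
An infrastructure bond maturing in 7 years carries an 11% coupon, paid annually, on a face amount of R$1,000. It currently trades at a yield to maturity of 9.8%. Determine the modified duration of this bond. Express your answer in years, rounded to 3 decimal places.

Periodic yield y = 0.098. First find Macaulay duration:
  t   CF        PV=CF/(1+0.098)^t    t·PV
  1       110.00       100.1821       100.1821
  2       110.00        91.2406       182.4811
  3       110.00        83.0971       249.2912
  4       110.00        75.6804       302.7215
  5       110.00        68.9257       344.6283
  6       110.00        62.7738       376.6430
  7     1,110.00       576.9080     4,038.3563
  Σ                  1,058.8077     5,594.3037
P = 1,058.8077; Macaulay duration = 5,594.3037 / 1,058.8077 = 5.28359 years.
Modified duration = D_Mac / (1 + y) = 5.28359 / 1.098 = 4.81201 years.

4.812 years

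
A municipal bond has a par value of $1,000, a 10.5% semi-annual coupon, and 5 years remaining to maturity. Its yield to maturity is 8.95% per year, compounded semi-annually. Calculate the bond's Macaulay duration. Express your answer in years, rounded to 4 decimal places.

Periodic yield y = 0.04475. Discount each cash flow and weight by its period:
  t   CF        PV=CF/(1+0.04475)^t    t·PV
  1        52.50        50.2513        50.2513
  2        52.50        48.0988        96.1977
  3        52.50        46.0386       138.1158
  4        52.50        44.0666       176.2665
  5        52.50        42.1791       210.8955
  6        52.50        40.3724       242.2347
  7        52.50        38.6432       270.5021
  8        52.50        36.9880       295.9036
  9        52.50        35.4036       318.6327
  10    1,052.50       679.3574     6,793.5739
  Σ                  1,061.3990     8,592.5738
Price P = Σ PV = 1,061.3990.
Macaulay duration = Σ(t·PV) / P = 8,592.5738 / 1,061.3990 = 8.09552 half-year periods.
In years: 8.09552 / 2 = 4.04776 years.

4.0478 years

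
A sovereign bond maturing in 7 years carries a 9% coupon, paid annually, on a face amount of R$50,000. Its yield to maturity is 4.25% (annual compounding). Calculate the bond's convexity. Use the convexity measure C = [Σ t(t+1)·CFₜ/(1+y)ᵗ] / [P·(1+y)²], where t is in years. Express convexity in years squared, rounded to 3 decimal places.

38.668

With y = 0.0425:
  t   CF        PV=CF/(1+0.0425)^t    t·PV        t(t+1)·PV
  1     4,500.00     4,316.5468     4,316.5468       8,633.0935
  2     4,500.00     4,140.5724     8,281.1449      24,843.4346
  3     4,500.00     3,971.7721    11,915.3164      47,661.2654
  4     4,500.00     3,809.8534    15,239.4134      76,197.0670
  5     4,500.00     3,654.5356    18,272.6779     109,636.0677
  6     4,500.00     3,505.5497    21,033.2984     147,233.0885
  7    54,500.00    40,725.2779   285,076.9455   2,280,615.5637
  Σ                 64,124.1079   364,135.3432   2,694,819.5804
P = 64,124.1079.
Convexity = Σ t(t+1)·PV / [P·(1+y)²] = 2,694,819.5804 / (64,124.1079 × 1.086806) = 38.66840.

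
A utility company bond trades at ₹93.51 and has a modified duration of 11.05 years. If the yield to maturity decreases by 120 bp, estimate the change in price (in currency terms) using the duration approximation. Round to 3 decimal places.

+₹12.399

Duration approximation: ΔP/P ≈ -D_mod · Δy = -11.05 × (-0.012) = +0.132600.
ΔP ≈ 93.51 × (+0.132600) = +12.399426.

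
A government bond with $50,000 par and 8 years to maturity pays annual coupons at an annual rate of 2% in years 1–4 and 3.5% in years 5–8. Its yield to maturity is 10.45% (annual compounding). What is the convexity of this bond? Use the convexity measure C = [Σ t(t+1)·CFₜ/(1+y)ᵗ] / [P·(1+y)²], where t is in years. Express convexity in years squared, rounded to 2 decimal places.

With y = 0.1045:
  t   CF        PV=CF/(1+0.1045)^t    t·PV        t(t+1)·PV
  1     1,000.00       905.3871       905.3871       1,810.7741
  2     1,000.00       819.7257     1,639.4514       4,918.3543
  3     1,000.00       742.1690     2,226.5071       8,906.0286
  4     1,000.00       671.9502     2,687.8010      13,439.0050
  5     1,750.00     1,064.6563     5,323.2817      31,939.6904
  6     1,750.00       963.9261     5,783.5564      40,484.8951
  7     1,750.00       872.7262     6,109.0833      48,872.6664
  8    51,750.00    23,366.0118   186,928.0947   1,682,352.8527
  Σ                 29,406.5525   211,603.1628   1,832,724.2665
P = 29,406.5525.
Convexity = Σ t(t+1)·PV / [P·(1+y)²] = 1,832,724.2665 / (29,406.5525 × 1.219920) = 51.08831.

51.09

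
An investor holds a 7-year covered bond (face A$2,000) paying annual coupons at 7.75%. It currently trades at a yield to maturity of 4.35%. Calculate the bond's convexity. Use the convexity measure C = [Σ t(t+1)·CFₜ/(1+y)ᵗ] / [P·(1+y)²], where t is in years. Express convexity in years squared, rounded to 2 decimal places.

39.66

With y = 0.0435:
  t   CF        PV=CF/(1+0.0435)^t    t·PV        t(t+1)·PV
  1       155.00       148.5386       148.5386         297.0771
  2       155.00       142.3465       284.6930         854.0790
  3       155.00       136.4126       409.2377       1,636.9506
  4       155.00       130.7260       522.9039       2,614.5195
  5       155.00       125.2764       626.3822       3,758.2934
  6       155.00       120.0541       720.3246       5,042.2720
  7     2,155.00     1,599.5584    11,196.9088      89,575.2704
  Σ                  2,402.9125    13,908.9887     103,778.4620
P = 2,402.9125.
Convexity = Σ t(t+1)·PV / [P·(1+y)²] = 103,778.4620 / (2,402.9125 × 1.088892) = 39.66289.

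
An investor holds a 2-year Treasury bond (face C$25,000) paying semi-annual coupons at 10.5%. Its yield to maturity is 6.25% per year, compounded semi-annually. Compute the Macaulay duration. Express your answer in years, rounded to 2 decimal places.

Periodic yield y = 0.03125. Discount each cash flow and weight by its period:
  t   CF        PV=CF/(1+0.03125)^t    t·PV
  1     1,312.50     1,272.7273     1,272.7273
  2     1,312.50     1,234.1598     2,468.3196
  3     1,312.50     1,196.7610     3,590.2830
  4    26,312.50    23,265.1720    93,060.6879
  Σ                 26,968.8200   100,392.0177
Price P = Σ PV = 26,968.8200.
Macaulay duration = Σ(t·PV) / P = 100,392.0177 / 26,968.8200 = 3.72252 half-year periods.
In years: 3.72252 / 2 = 1.86126 years.

1.86 years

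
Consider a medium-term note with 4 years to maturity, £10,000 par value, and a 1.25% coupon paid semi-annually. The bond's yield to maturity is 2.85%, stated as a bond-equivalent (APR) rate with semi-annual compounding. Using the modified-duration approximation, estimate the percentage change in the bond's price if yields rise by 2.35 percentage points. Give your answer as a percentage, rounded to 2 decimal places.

Periodic yield y = 0.01425. Modified duration first:
  t   CF        PV=CF/(1+0.01425)^t    t·PV
  1        62.50        61.6219        61.6219
  2        62.50        60.7561       121.5122
  3        62.50        59.9025       179.7075
  4        62.50        59.0609       236.2435
  5        62.50        58.2311       291.1555
  6        62.50        57.4130       344.4777
  7        62.50        56.6063       396.2442
  8    10,062.50     8,985.5727    71,884.5816
  Σ                  9,399.1645    73,515.5442
P = 9,399.1645; D_Mac = 7.82150 half-year periods = 3.91075 yrs; D_mod = 3.91075/(1+0.01425) = 3.85580 yrs.
ΔP/P ≈ -D_mod · Δy = -3.85580 × (+0.0235) = -0.090611 = -9.0611%.

-9.06%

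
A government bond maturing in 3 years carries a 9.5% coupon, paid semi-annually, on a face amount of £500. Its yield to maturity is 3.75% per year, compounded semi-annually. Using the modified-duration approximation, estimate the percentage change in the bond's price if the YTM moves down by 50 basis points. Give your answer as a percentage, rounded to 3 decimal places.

Periodic yield y = 0.01875. Modified duration first:
  t   CF        PV=CF/(1+0.01875)^t    t·PV
  1        23.75        23.3129        23.3129
  2        23.75        22.8838        45.7676
  3        23.75        22.4626        67.3879
  4        23.75        22.0492        88.1969
  5        23.75        21.6434       108.2170
  6       523.75       468.5094     2,811.0564
  Σ                    580.8613     3,143.9387
P = 580.8613; D_Mac = 5.41255 half-year periods = 2.70627 yrs; D_mod = 2.70627/(1+0.01875) = 2.65646 yrs.
ΔP/P ≈ -D_mod · Δy = -2.65646 × (-0.005) = +0.013282 = +1.3282%.

+1.328%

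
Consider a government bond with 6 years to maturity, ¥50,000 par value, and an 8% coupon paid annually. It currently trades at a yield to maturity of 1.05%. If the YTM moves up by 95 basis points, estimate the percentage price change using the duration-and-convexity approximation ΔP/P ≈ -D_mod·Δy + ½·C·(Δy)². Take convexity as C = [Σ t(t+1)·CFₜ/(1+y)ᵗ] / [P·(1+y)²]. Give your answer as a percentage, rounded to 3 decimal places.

With y = 0.0105:
  t   CF        PV=CF/(1+0.0105)^t    t·PV        t(t+1)·PV
  1     4,000.00     3,958.4364     3,958.4364       7,916.8728
  2     4,000.00     3,917.3047     7,834.6094      23,503.8283
  3     4,000.00     3,876.6004    11,629.8012      46,519.2050
  4     4,000.00     3,836.3191    15,345.2763      76,726.3813
  5     4,000.00     3,796.4563    18,982.2814     113,893.6882
  6    54,000.00    50,719.6038   304,317.6230   2,130,223.3613
  Σ                 70,104.7207   362,068.0278   2,398,783.3369
P = 70,104.7207; D_Mac = 5.16467 yrs; D_mod = 5.11101 yrs; C = 33.50975.
Duration effect: -5.11101 × (+0.0095) = -0.048555
Convexity effect: 0.5 × 33.50975 × (0.0095)² = +0.0015121
ΔP/P ≈ -0.048555 + 0.0015121 = -0.047042 = -4.7042%.

-4.704%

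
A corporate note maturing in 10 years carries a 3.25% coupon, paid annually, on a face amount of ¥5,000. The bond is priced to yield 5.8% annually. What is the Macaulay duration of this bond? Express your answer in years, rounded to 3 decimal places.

Periodic yield y = 0.058. Discount each cash flow and weight by its year:
  t   CF        PV=CF/(1+0.058)^t    t·PV
  1       162.50       153.5917       153.5917
  2       162.50       145.1717       290.3434
  3       162.50       137.2133       411.6400
  4       162.50       129.6913       518.7650
  5       162.50       122.5815       612.9076
  6       162.50       115.8616       695.1693
  7       162.50       109.5100       766.5698
  8       162.50       103.5066       828.0528
  9       162.50        97.8323       880.4909
  10    5,162.50     2,937.6726    29,376.7257
  Σ                  4,052.6326    34,534.2563
Price P = Σ PV = 4,052.6326.
Macaulay duration = Σ(t·PV) / P = 34,534.2563 / 4,052.6326 = 8.52144 years.

8.521 years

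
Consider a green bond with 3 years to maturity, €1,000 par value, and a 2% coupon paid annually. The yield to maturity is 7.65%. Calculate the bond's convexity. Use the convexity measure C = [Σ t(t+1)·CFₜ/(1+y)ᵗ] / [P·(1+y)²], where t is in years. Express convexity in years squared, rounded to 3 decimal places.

10.063

With y = 0.0765:
  t   CF        PV=CF/(1+0.0765)^t    t·PV        t(t+1)·PV
  1        20.00        18.5787        18.5787          37.1575
  2        20.00        17.2585        34.5169         103.5507
  3     1,020.00       817.6324     2,452.8971       9,811.5883
  Σ                    853.4695     2,505.9927       9,952.2965
P = 853.4695.
Convexity = Σ t(t+1)·PV / [P·(1+y)²] = 9,952.2965 / (853.4695 × 1.158852) = 10.06253.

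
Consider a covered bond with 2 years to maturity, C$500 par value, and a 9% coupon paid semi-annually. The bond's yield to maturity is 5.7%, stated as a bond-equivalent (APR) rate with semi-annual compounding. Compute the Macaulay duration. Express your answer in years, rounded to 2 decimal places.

Periodic yield y = 0.0285. Discount each cash flow and weight by its period:
  t   CF        PV=CF/(1+0.0285)^t    t·PV
  1        22.50        21.8765        21.8765
  2        22.50        21.2703        42.5406
  3        22.50        20.6809        62.0427
  4       522.50       466.9486     1,867.7945
  Σ                    530.7764     1,994.2544
Price P = Σ PV = 530.7764.
Macaulay duration = Σ(t·PV) / P = 1,994.2544 / 530.7764 = 3.75724 half-year periods.
In years: 3.75724 / 2 = 1.87862 years.

1.88 years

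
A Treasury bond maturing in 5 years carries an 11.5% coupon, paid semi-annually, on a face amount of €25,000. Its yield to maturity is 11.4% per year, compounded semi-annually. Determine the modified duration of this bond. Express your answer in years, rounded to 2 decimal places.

3.73 years

Periodic yield y = 0.057. First find Macaulay duration:
  t   CF        PV=CF/(1+0.057)^t    t·PV
  1     1,437.50     1,359.9811     1,359.9811
  2     1,437.50     1,286.6425     2,573.2849
  3     1,437.50     1,217.2587     3,651.7761
  4     1,437.50     1,151.6166     4,606.4663
  5     1,437.50     1,089.5143     5,447.5713
  6     1,437.50     1,030.7609     6,184.5653
  7     1,437.50       975.1759     6,826.2310
  8     1,437.50       922.5883     7,380.7066
  9     1,437.50       872.8366     7,855.5297
  10   26,437.50    15,186.9482   151,869.4820
  Σ                 25,093.3230   197,755.5944
P = 25,093.3230; Macaulay duration = 197,755.5944 / 25,093.3230 = 7.88081 half-year periods = 3.94040 years.
Modified duration = D_Mac / (1 + y) = 3.94040 / 1.057 = 3.72791 years.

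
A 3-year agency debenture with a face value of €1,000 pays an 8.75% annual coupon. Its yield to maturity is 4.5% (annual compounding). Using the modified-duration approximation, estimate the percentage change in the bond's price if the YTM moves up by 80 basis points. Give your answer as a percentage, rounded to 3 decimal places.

Periodic yield y = 0.045. Modified duration first:
  t   CF        PV=CF/(1+0.045)^t    t·PV
  1        87.50        83.7321        83.7321
  2        87.50        80.1264       160.2527
  3     1,087.50       952.9726     2,858.9177
  Σ                  1,116.8310     3,102.9025
P = 1,116.8310; D_Mac = 2.77831 yrs; D_mod = 2.77831/(1+0.045) = 2.65867 yrs.
ΔP/P ≈ -D_mod · Δy = -2.65867 × (+0.008) = -0.021269 = -2.1269%.

-2.127%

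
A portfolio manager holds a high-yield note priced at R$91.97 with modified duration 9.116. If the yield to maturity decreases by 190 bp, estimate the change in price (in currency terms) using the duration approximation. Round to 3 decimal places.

+R$15.930

Duration approximation: ΔP/P ≈ -D_mod · Δy = -9.116 × (-0.019) = +0.173204.
ΔP ≈ 91.97 × (+0.173204) = +15.92957188.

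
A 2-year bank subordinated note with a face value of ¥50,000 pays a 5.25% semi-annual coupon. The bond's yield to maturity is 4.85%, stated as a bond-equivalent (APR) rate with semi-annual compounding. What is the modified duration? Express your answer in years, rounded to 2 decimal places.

1.88 years

Periodic yield y = 0.02425. First find Macaulay duration:
  t   CF        PV=CF/(1+0.02425)^t    t·PV
  1     1,312.50     1,281.4254     1,281.4254
  2     1,312.50     1,251.0866     2,502.1732
  3     1,312.50     1,221.4660     3,664.3981
  4    51,312.50    46,622.9000   186,491.6001
  Σ                 50,376.8781   193,939.5968
P = 50,376.8781; Macaulay duration = 193,939.5968 / 50,376.8781 = 3.84977 half-year periods = 1.92489 years.
Modified duration = D_Mac / (1 + y) = 1.92489 / 1.02425 = 1.87931 years.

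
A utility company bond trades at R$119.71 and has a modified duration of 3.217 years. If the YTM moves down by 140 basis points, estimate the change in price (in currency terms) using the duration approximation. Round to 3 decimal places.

+R$5.391

Duration approximation: ΔP/P ≈ -D_mod · Δy = -3.217 × (-0.014) = +0.045038.
ΔP ≈ 119.71 × (+0.045038) = +5.39149898.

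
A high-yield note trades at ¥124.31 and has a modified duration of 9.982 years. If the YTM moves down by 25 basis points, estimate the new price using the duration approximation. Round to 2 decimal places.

Duration approximation: ΔP/P ≈ -D_mod · Δy = -9.982 × (-0.0025) = +0.024955.
New price ≈ 124.31 × (1 + 0.024955) = 127.41215605.

¥127.41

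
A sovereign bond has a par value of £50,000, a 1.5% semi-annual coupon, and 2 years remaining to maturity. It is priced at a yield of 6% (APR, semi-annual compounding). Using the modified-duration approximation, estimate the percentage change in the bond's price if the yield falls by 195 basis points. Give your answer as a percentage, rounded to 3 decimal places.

Periodic yield y = 0.03. Modified duration first:
  t   CF        PV=CF/(1+0.03)^t    t·PV
  1       375.00       364.0777       364.0777
  2       375.00       353.4735       706.9469
  3       375.00       343.1781     1,029.5344
  4    50,375.00    44,757.5350   179,030.1402
  Σ                 45,818.2643   181,130.6991
P = 45,818.2643; D_Mac = 3.95324 half-year periods = 1.97662 yrs; D_mod = 1.97662/(1+0.03) = 1.91905 yrs.
ΔP/P ≈ -D_mod · Δy = -1.91905 × (-0.0195) = +0.037421 = +3.7421%.

+3.742%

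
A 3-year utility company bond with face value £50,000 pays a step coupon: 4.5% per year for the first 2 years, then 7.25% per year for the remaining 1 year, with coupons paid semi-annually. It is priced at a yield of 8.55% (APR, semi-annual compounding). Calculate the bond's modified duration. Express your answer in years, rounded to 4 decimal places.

2.7108 years

Periodic yield y = 0.04275. First find Macaulay duration:
  t   CF        PV=CF/(1+0.04275)^t    t·PV
  1     1,125.00     1,078.8780     1,078.8780
  2     1,125.00     1,034.6468     2,069.2936
  3     1,125.00       992.2290     2,976.6871
  4     1,125.00       951.5503     3,806.2010
  5     1,812.50     1,470.2020     7,351.0102
  6    51,812.50    40,304.4832   241,826.8992
  Σ                 45,831.9893   259,108.9691
P = 45,831.9893; Macaulay duration = 259,108.9691 / 45,831.9893 = 5.65345 half-year periods = 2.82673 years.
Modified duration = D_Mac / (1 + y) = 2.82673 / 1.04275 = 2.71084 years.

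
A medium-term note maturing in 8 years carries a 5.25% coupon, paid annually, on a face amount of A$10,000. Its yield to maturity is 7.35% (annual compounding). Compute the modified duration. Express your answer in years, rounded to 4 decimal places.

6.1798 years

Periodic yield y = 0.0735. First find Macaulay duration:
  t   CF        PV=CF/(1+0.0735)^t    t·PV
  1       525.00       489.0545       489.0545
  2       525.00       455.5701       911.1402
  3       525.00       424.3783     1,273.1349
  4       525.00       395.3221     1,581.2885
  5       525.00       368.2553     1,841.2767
  6       525.00       343.0418     2,058.2506
  7       525.00       319.5545     2,236.8816
  8    10,525.00     5,967.6826    47,741.4606
  Σ                  8,762.8592    58,132.4876
P = 8,762.8592; Macaulay duration = 58,132.4876 / 8,762.8592 = 6.63396 years.
Modified duration = D_Mac / (1 + y) = 6.63396 / 1.0735 = 6.17975 years.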